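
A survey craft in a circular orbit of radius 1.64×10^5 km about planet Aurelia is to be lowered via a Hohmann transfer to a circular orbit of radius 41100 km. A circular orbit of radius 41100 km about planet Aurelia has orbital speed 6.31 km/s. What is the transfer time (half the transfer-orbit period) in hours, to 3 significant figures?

t = 22.4 hours

From the circular-orbit relation v² = μ/r at r = 41100 km: μ = v²r = (6.31)² × 41100 = 1.63644×10^6 km³/s².
The Hohmann ellipse has a_t = (r₁ + r₂)/2 = 1.0255×10^5 km.
Half the transfer-orbit period gives t = π√(a_t³/μ) = 80650 s.
Converting: 80650 s ÷ 3600 s/hour = 22.4 hours.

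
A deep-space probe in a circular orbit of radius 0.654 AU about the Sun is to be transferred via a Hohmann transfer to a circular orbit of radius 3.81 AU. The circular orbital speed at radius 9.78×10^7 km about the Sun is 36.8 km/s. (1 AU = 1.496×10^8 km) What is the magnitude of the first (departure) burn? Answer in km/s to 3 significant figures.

Δv₁ = 11.3 km/s

From the circular-orbit relation v² = μ/r at r = 9.78×10^7 km: μ = v²r = (36.8)² × 9.78×10^7 = 1.32445×10^11 km³/s².
In km: r₁ = 0.654 × 1.496×10^8 = 9.78384×10^7 km; r₂ = 3.81 × 1.496×10^8 = 5.69976×10^8 km.
The Hohmann ellipse has a_t = (r₁ + r₂)/2 = 3.339072×10^8 km.
On the circular orbit at r = 9.78384×10^7 km, v_c = √(μ/r) = 36.79 km/s.
Transfer-orbit speed at the same r (vis-viva, a = a_t): v_t = √[μ(2/r − 1/a_t)] = 48.07 km/s.
Δv₁ = |v_t − v_c| = |48.07 − 36.79| = 11.28 km/s.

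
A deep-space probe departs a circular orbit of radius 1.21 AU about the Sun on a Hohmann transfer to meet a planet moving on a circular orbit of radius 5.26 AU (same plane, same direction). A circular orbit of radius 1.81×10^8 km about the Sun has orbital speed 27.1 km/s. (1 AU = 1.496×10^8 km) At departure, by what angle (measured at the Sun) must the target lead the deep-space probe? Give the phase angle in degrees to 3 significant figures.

From the circular-orbit relation v² = μ/r at r = 1.81×10^8 km: μ = v²r = (27.1)² × 1.81×10^8 = 1.32928×10^11 km³/s².
In km: r₁ = 1.21 × 1.496×10^8 = 1.81016×10^8 km; r₂ = 5.26 × 1.496×10^8 = 7.86896×10^8 km.
The Hohmann ellipse has a_t = (r₁ + r₂)/2 = 4.83956×10^8 km.
Transfer time t = π√(a_t³/μ) = 9.1738×10^7 s.
The target's mean motion on its circular orbit is ω₂ = √(μ/r₂³) = 1.6517×10^-8 rad/s.
Angle swept by the target during transfer: ω₂·t = 1.51524 rad = 86.82°.
Arrival is 180° from departure on the ellipse, so φ = 180° − 86.82° = 93.2°.

φ = 93.2°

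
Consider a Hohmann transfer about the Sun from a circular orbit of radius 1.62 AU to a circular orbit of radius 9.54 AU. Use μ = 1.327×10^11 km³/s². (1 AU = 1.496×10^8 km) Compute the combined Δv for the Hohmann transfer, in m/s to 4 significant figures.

In km: r₁ = 1.62 × 1.496×10^8 = 2.42352×10^8 km; r₂ = 9.54 × 1.496×10^8 = 1.427184×10^9 km.
Transfer-ellipse semi-major axis a_t = (r₁ + r₂)/2 = (2.42352×10^8 + 1.427184×10^9)/2 = 8.34768×10^8 km.
Circular speed at r₁: v₁ = √(μ/r₁) = √(1.327×10^11/2.42352×10^8) = 23.39980 km/s.
Transfer-orbit speed at r₁ (vis-viva): v_p = √[μ(2/r₁ − 1/a_t)] = 30.59632 km/s.
First burn Δv₁ = |v_p − v₁| = 7.197 km/s.
At r₂, v₂ = √(μ/r₂) = 9.643 km/s.
Transfer-orbit speed at r₂: v_a = √[μ(2/r₂ − 1/a_t)] = 5.196 km/s.
Second burn Δv₂ = |v₂ − v_a| = 4.447 km/s.
Total Δv = Δv₁ + Δv₂ = 11.64 km/s.

Δv = 11640 m/s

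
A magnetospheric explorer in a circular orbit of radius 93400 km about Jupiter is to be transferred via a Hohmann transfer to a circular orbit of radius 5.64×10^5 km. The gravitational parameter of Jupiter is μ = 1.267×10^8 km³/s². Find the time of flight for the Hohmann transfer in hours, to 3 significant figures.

Semi-major axis of the transfer orbit: a_t = (93400 + 5.640×10^5)/2 = 3.287×10^5 km.
Half the transfer-orbit period gives t = π√(a_t³/μ) = 52600 s.
Converting: 52600 s ÷ 3600 s/hour = 14.6 hours.

t = 14.6 hours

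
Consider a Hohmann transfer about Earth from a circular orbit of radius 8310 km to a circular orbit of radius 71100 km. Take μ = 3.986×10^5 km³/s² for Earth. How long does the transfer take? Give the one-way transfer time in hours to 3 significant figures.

The Hohmann ellipse has a_t = (r₁ + r₂)/2 = 39705 km.
Transfer time t = π√(a_t³/μ) = π√((39705)³ / 3.986×10^5) = 39370 s.
Converting: 39370 s ÷ 3600 s/hour = 10.9 hours.

t = 10.9 hours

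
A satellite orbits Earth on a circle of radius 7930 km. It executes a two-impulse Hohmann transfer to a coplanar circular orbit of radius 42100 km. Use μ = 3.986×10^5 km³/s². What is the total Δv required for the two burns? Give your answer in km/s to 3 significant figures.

The Hohmann ellipse has a_t = (r₁ + r₂)/2 = 25015 km.
Circular speed at r₁: v₁ = √(μ/r₁) = √(3.986×10^5/7930) = 7.0898 km/s.
On the transfer ellipse at r₁, vis-viva equation gives v_p = √[μ(2/r₁ − 1/a_t)] = 9.1976 km/s.
First burn Δv₁ = |v_p − v₁| = 2.1078 km/s.
At r₂, v₂ = √(μ/r₂) = 3.0770 km/s.
Transfer-orbit speed at r₂: v_a = √[μ(2/r₂ − 1/a_t)] = 1.7325 km/s.
Second burn Δv₂ = |v₂ − v_a| = 1.3445 km/s.
Δv = Δv₁ + Δv₂ = 2.1078 + 1.3445 = 3.452 km/s.

Δv = 3.45 km/s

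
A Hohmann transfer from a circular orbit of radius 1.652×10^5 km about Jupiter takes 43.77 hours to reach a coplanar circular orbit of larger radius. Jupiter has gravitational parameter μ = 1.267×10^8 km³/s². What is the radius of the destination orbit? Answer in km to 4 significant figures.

r₂ = 1.201×10^6 km

Transfer time t = 43.77 hours = 1.57572×10^5 s, and t = π√(a_t³/μ).
So a_t = (μ t²/π²)^(1/3) = (1.267×10^8 × (1.57572×10^5)² / π²)^(1/3) = 6.8309×10^5 km.
Since a_t = (r₁ + r₂)/2, r₂ = 2a_t − r₁ = 2×6.8309×10^5 − 1.652×10^5 = 1.20098×10^6 km.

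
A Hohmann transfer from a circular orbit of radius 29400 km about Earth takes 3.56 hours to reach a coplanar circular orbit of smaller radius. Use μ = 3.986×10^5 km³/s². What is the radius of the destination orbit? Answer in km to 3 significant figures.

r₂ = 8180 km

Transfer time t = 3.56 hours = 12816 s, and t = π√(a_t³/μ).
So a_t = (μ t²/π²)^(1/3) = (3.986×10^5 × (12816)² / π²)^(1/3) = 18789 km.
Since a_t = (r₁ + r₂)/2, r₂ = 2a_t − r₁ = 2×18789 − 29400 = 8178 km.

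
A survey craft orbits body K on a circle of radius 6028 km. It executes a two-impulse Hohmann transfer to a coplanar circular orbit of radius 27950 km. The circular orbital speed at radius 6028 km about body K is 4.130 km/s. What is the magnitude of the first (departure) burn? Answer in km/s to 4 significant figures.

Δv₁ = 1.167 km/s

From the circular-orbit relation v² = μ/r at r = 6028 km: μ = v²r = (4.130)² × 6028 = 1.02819×10^5 km³/s².
Transfer-ellipse semi-major axis a_t = (r₁ + r₂)/2 = (6028 + 27950)/2 = 16989 km.
Circular speed at r = 6028 km: v_c = √(μ/r) = 4.130 km/s.
Vis-viva on the transfer ellipse at r = 6028 km gives v_t = √[μ(2/r − 1/a_t)] = 5.297 km/s.
Δv₁ = |v_t − v_c| = |5.297 − 4.130| = 1.167 km/s.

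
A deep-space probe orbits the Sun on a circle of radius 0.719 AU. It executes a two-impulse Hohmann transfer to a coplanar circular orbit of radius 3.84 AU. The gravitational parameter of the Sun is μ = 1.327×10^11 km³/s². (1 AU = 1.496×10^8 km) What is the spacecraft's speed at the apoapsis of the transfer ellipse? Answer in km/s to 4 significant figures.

v = 8.536 km/s

In km: r₁ = 0.719 × 1.496×10^8 = 1.075624×10^8 km; r₂ = 3.84 × 1.496×10^8 = 5.74464×10^8 km.
The Hohmann ellipse has a_t = (r₁ + r₂)/2 = 3.410132×10^8 km.
At apoapsis, r = 5.74464×10^8 km.
Applying v² = μ(2/r − 1/a_t): v = 8.536 km/s.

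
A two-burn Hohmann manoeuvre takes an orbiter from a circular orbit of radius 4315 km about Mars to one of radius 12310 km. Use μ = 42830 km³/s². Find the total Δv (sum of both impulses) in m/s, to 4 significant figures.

The Hohmann ellipse has a_t = (r₁ + r₂)/2 = 8312.5 km.
Circular speed at r₁: v₁ = √(μ/r₁) = √(42830/4315) = 3.15053 km/s.
On the transfer ellipse at r₁, v² = μ(2/r − 1/a) gives v_p = √[μ(2/r₁ − 1/a_t)] = 3.83395 km/s.
First burn Δv₁ = |v_p − v₁| = 0.6834 km/s.
Circular speed at r₂: v₂ = √(μ/r₂) = 1.8653 km/s.
Transfer-orbit speed at r₂: v_a = √[μ(2/r₂ − 1/a_t)] = 1.3439 km/s.
Second burn Δv₂ = |v₂ − v_a| = 0.5214 km/s.
Total Δv = Δv₁ + Δv₂ = 1.205 km/s.

Δv = 1205 m/s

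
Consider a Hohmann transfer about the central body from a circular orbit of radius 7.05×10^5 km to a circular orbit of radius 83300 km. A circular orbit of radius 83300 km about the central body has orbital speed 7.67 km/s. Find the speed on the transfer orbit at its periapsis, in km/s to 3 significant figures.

v = 10.3 km/s

From the circular-orbit relation v² = μ/r at r = 83300 km: μ = v²r = (7.67)² × 83300 = 4.90045×10^6 km³/s².
The Hohmann ellipse has a_t = (r₁ + r₂)/2 = 3.9415×10^5 km.
The periapsis of the transfer ellipse is at r = 83300 km.
Vis-viva: v = √[μ(2/r − 1/a_t)] = √[4.90045×10^6 × (2/83300 − 1/3.9415×10^5)] = 10.26 km/s.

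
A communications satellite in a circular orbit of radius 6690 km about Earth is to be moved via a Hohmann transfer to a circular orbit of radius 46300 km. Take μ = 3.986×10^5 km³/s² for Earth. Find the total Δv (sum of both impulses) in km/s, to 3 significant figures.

Semi-major axis of the transfer orbit: a_t = (6690 + 46300)/2 = 26495 km.
Circular speed at r₁: v₁ = √(μ/r₁) = √(3.986×10^5/6690) = 7.7189 km/s.
Transfer-orbit speed at r₁ (v² = μ(2/r − 1/a)): v_p = √[μ(2/r₁ − 1/a_t)] = 10.204 km/s.
First burn Δv₁ = |v_p − v₁| = 2.485 km/s.
Circular speed at r₂: v₂ = √(μ/r₂) = 2.934 km/s.
Transfer-orbit speed at r₂: v_a = √[μ(2/r₂ − 1/a_t)] = 1.474 km/s.
Second burn Δv₂ = |v₂ − v_a| = 1.460 km/s.
Total Δv = Δv₁ + Δv₂ = 3.945 km/s.

Δv = 3.94 km/s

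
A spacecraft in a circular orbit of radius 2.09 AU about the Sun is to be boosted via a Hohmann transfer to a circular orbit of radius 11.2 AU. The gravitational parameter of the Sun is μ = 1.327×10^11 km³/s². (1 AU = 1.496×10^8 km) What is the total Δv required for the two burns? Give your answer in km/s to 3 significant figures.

In km: r₁ = 2.09 × 1.496×10^8 = 3.12664×10^8 km; r₂ = 11.2 × 1.496×10^8 = 1.67552×10^9 km.
Semi-major axis of the transfer orbit: a_t = (3.12664×10^8 + 1.67552×10^9)/2 = 9.94092×10^8 km.
Circular speed at r₁: v₁ = √(μ/r₁) = √(1.327×10^11/3.12664×10^8) = 20.601 km/s.
On the transfer ellipse at r₁, v² = μ(2/r − 1/a) gives v_p = √[μ(2/r₁ − 1/a_t)] = 26.746 km/s.
First burn Δv₁ = |v_p − v₁| = 6.145 km/s.
At r₂, v₂ = √(μ/r₂) = 8.899 km/s.
Transfer-orbit speed at r₂: v_a = √[μ(2/r₂ − 1/a_t)] = 4.991 km/s.
Second burn Δv₂ = |v₂ − v_a| = 3.908 km/s.
Δv = Δv₁ + Δv₂ = 6.145 + 3.908 = 10.05 km/s.

Δv = 10.1 km/s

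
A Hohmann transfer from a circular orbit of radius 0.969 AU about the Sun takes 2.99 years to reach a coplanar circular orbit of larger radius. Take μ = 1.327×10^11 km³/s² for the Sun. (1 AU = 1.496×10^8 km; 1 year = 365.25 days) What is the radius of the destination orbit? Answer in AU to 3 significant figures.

r₂ = 5.62 AU

In km: r₁ = 0.969 × 1.496×10^8 = 1.449624×10^8 km.
Transfer time t = 2.99 years × 365.25 × 86400 s = 9.4357224×10^7 s, and t = π√(a_t³/μ).
So a_t = (μ t²/π²)^(1/3) = (1.327×10^11 × (9.4357224×10^7)² / π²)^(1/3) = 4.9284×10^8 km.
Since a_t = (r₁ + r₂)/2, r₂ = 2a_t − r₁ = 2×4.9284×10^8 − 1.449624×10^8 = 8.407176×10^8 km.
In AU: r₂ = 8.407176×10^8 / 1.496×10^8 = 5.62 AU.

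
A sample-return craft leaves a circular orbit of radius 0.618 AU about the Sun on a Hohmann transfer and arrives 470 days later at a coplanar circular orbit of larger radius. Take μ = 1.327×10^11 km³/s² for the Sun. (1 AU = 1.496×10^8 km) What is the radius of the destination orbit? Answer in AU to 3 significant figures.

In km: r₁ = 0.618 × 1.496×10^8 = 9.24528×10^7 km.
Transfer time t = 470 days = 4.0608×10^7 s, and t = π√(a_t³/μ).
So a_t = (μ t²/π²)^(1/3) = (1.327×10^11 × (4.0608×10^7)² / π²)^(1/3) = 2.8093×10^8 km.
Since a_t = (r₁ + r₂)/2, r₂ = 2a_t − r₁ = 2×2.8093×10^8 − 9.24528×10^7 = 4.694072×10^8 km.
In AU: r₂ = 4.694072×10^8 / 1.496×10^8 = 3.14 AU.

r₂ = 3.14 AU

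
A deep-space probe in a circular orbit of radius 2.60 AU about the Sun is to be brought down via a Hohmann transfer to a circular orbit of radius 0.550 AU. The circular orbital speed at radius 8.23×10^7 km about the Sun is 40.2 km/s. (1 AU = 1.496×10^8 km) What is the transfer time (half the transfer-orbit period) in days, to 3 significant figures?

From the circular-orbit relation v² = μ/r at r = 8.23×10^7 km: μ = v²r = (40.2)² × 8.23×10^7 = 1.33000×10^11 km³/s².
In km: r₁ = 2.60 × 1.496×10^8 = 3.8896×10^8 km; r₂ = 0.550 × 1.496×10^8 = 8.228×10^7 km.
Semi-major axis of the transfer orbit: a_t = (3.8896×10^8 + 8.228×10^7)/2 = 2.3562×10^8 km.
By Kepler's third law the transfer-orbit period is T = 2π√(a_t³/μ), so t = T/2 = 3.116×10^7 s.
Converting: 3.116×10^7 s ÷ 86400 s/day = 361 days.

t = 361 days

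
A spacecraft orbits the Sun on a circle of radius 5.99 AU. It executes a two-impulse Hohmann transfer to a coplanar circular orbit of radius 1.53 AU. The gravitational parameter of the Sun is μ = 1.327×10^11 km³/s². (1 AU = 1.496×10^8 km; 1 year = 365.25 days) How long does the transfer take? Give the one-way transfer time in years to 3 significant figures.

In km: r₁ = 5.99 × 1.496×10^8 = 8.96104×10^8 km; r₂ = 1.53 × 1.496×10^8 = 2.28888×10^8 km.
The Hohmann ellipse has a_t = (r₁ + r₂)/2 = 5.62496×10^8 km.
Transfer time t = π√(a_t³/μ) = π√((5.62496×10^8)³ / 1.327×10^11) = 1.151×10^8 s.
Converting: 1.151×10^8 s ÷ 3.15576×10^7 s/year (365.25 × 86400) = 3.65 years.

t = 3.65 years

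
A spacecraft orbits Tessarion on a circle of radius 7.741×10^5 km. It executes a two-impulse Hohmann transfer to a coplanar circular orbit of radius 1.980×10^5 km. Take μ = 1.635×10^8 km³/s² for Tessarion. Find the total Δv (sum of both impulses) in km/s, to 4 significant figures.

Δv = 12.79 km/s

The Hohmann ellipse has a_t = (r₁ + r₂)/2 = 4.8605×10^5 km.
At r₁ the circular-orbit speed is v₁ = √(μ/r₁) = 14.533 km/s.
On the transfer ellipse at r₁, v² = μ(2/r − 1/a) gives v_a = √[μ(2/r₁ − 1/a_t)] = 9.2758 km/s.
First burn Δv₁ = |v_a − v₁| = 5.257 km/s.
Circular speed at r₂: v₂ = √(μ/r₂) = 28.736 km/s.
Transfer-orbit speed at r₂: v_p = √[μ(2/r₂ − 1/a_t)] = 36.265 km/s.
Second burn Δv₂ = |v₂ − v_p| = 7.529 km/s.
Δv = Δv₁ + Δv₂ = 5.257 + 7.529 = 12.79 km/s.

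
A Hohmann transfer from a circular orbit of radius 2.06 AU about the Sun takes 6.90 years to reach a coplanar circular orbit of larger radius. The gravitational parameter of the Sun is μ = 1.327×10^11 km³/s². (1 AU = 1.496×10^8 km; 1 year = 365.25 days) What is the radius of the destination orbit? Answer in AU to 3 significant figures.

r₂ = 9.45 AU

In km: r₁ = 2.06 × 1.496×10^8 = 3.08176×10^8 km.
Transfer time t = 6.90 years × 365.25 × 86400 s = 2.1774744×10^8 s, and t = π√(a_t³/μ).
So a_t = (μ t²/π²)^(1/3) = (1.327×10^11 × (2.1774744×10^8)² / π²)^(1/3) = 8.6065×10^8 km.
Since a_t = (r₁ + r₂)/2, r₂ = 2a_t − r₁ = 2×8.6065×10^8 − 3.08176×10^8 = 1.413124×10^9 km.
In AU: r₂ = 1.413124×10^9 / 1.496×10^8 = 9.45 AU.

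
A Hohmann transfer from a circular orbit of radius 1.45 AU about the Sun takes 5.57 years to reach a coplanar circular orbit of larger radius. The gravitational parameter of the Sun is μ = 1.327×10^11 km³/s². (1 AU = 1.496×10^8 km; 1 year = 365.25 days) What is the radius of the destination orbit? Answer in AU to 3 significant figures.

In km: r₁ = 1.45 × 1.496×10^8 = 2.1692×10^8 km.
Transfer time t = 5.57 years × 365.25 × 86400 s = 1.75775832×10^8 s, and t = π√(a_t³/μ).
So a_t = (μ t²/π²)^(1/3) = (1.327×10^11 × (1.75775832×10^8)² / π²)^(1/3) = 7.4616×10^8 km.
Since a_t = (r₁ + r₂)/2, r₂ = 2a_t − r₁ = 2×7.4616×10^8 − 2.1692×10^8 = 1.2754×10^9 km.
In AU: r₂ = 1.2754×10^9 / 1.496×10^8 = 8.53 AU.

r₂ = 8.53 AU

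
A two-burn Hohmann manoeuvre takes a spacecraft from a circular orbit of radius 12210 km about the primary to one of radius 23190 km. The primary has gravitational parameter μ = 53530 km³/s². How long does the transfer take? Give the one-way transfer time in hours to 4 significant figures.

Transfer-ellipse semi-major axis a_t = (r₁ + r₂)/2 = (12210 + 23190)/2 = 17700 km.
Half the transfer-orbit period gives t = π√(a_t³/μ) = 31975 s.
Converting: 31975 s ÷ 3600 s/hour = 8.882 hours.

t = 8.882 hours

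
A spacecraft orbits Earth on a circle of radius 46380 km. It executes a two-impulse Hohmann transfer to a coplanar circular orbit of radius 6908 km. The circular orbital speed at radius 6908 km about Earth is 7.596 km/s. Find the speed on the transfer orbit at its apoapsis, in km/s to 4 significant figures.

v = 1.493 km/s

From the circular-orbit relation v² = μ/r at r = 6908 km: μ = v²r = (7.596)² × 6908 = 3.98586×10^5 km³/s².
The Hohmann ellipse has a_t = (r₁ + r₂)/2 = 26644 km.
The apoapsis of the transfer ellipse is at r = 46380 km.
Applying v² = μ(2/r − 1/a_t): v = 1.493 km/s.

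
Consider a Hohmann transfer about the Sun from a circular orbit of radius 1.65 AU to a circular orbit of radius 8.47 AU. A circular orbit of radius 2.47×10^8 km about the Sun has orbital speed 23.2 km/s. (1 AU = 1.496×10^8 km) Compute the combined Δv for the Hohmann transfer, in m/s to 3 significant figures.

Δv = 11200 m/s

From the circular-orbit relation v² = μ/r at r = 2.47×10^8 km: μ = v²r = (23.2)² × 2.47×10^8 = 1.32945×10^11 km³/s².
In km: r₁ = 1.65 × 1.496×10^8 = 2.4684×10^8 km; r₂ = 8.47 × 1.496×10^8 = 1.267112×10^9 km.
The Hohmann ellipse has a_t = (r₁ + r₂)/2 = 7.56976×10^8 km.
Circular speed at r₁: v₁ = √(μ/r₁) = √(1.32945×10^11/2.4684×10^8) = 23.208 km/s.
Transfer-orbit speed at r₁ (vis-viva): v_p = √[μ(2/r₁ − 1/a_t)] = 30.026 km/s.
First burn Δv₁ = |v_p − v₁| = 6.818 km/s.
At r₂, v₂ = √(μ/r₂) = 10.243 km/s.
Transfer-orbit speed at r₂: v_a = √[μ(2/r₂ − 1/a_t)] = 5.8492 km/s.
Second burn Δv₂ = |v₂ − v_a| = 4.394 km/s.
Δv = Δv₁ + Δv₂ = 6.818 + 4.394 = 11.21 km/s.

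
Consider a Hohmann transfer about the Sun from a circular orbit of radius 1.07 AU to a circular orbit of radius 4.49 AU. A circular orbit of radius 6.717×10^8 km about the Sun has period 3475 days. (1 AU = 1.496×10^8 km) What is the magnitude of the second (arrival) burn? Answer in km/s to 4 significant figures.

Δv₂ = 5.336 km/s

From Kepler's third law T² = 4π²r³/μ at r = 6.717×10^8 km, T = 3475 days = 3475 × 86400 s = 3.0024×10^8 s: μ = 4π²r³/T² = 1.32724×10^11 km³/s².
In km: r₁ = 1.07 × 1.496×10^8 = 1.60072×10^8 km; r₂ = 4.49 × 1.496×10^8 = 6.71704×10^8 km.
Semi-major axis of the transfer orbit: a_t = (1.60072×10^8 + 6.71704×10^8)/2 = 4.15888×10^8 km.
Circular speed at r = 6.71704×10^8 km: v_c = √(μ/r) = 14.057 km/s.
Transfer-orbit speed at the same r (vis-viva, a = a_t): v_t = √[μ(2/r − 1/a_t)] = 8.7208 km/s.
Δv₂ = |v_t − v_c| = |8.7208 − 14.057| = 5.336 km/s.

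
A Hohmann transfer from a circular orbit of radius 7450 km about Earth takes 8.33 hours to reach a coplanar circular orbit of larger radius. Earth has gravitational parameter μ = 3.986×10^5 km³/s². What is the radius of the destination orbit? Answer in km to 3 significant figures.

r₂ = 58800 km

Transfer time t = 8.33 hours = 29988 s, and t = π√(a_t³/μ).
So a_t = (μ t²/π²)^(1/3) = (3.986×10^5 × (29988)² / π²)^(1/3) = 33116 km.
Since a_t = (r₁ + r₂)/2, r₂ = 2a_t − r₁ = 2×33116 − 7450 = 58782 km.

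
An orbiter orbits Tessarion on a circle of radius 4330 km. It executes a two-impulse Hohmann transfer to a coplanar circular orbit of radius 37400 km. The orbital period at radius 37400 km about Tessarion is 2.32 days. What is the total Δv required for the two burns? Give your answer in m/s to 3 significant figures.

From Kepler's third law T² = 4π²r³/μ at r = 37400 km, T = 2.32 days = 2.32 × 86400 s = 2.00448×10^5 s: μ = 4π²r³/T² = 51400.9 km³/s².
The Hohmann ellipse has a_t = (r₁ + r₂)/2 = 20865 km.
Circular speed at r₁: v₁ = √(μ/r₁) = √(51400.9/4330) = 3.4454 km/s.
On the transfer ellipse at r₁, vis-viva gives v_p = √[μ(2/r₁ − 1/a_t)] = 4.6128 km/s.
First burn Δv₁ = |v_p − v₁| = 1.1674 km/s.
At r₂, v₂ = √(μ/r₂) = 1.17233 km/s.
Transfer-orbit speed at r₂: v_a = √[μ(2/r₂ − 1/a_t)] = 0.534053 km/s.
Second burn Δv₂ = |v₂ − v_a| = 0.63828 km/s.
Δv = Δv₁ + Δv₂ = 1.1674 + 0.63828 = 1.806 km/s.

Δv = 1810 m/s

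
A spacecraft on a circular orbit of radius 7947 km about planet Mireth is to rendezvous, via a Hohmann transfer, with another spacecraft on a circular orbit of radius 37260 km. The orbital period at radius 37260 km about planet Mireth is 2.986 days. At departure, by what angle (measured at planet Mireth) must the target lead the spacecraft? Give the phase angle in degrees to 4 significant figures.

φ = 94.95°

From Kepler's third law T² = 4π²r³/μ at r = 37260 km, T = 2.986 days = 2.986 × 86400 s = 2.579904×10^5 s: μ = 4π²r³/T² = 30681.8 km³/s².
Transfer-ellipse semi-major axis a_t = (r₁ + r₂)/2 = (7947 + 37260)/2 = 22603.5 km.
The half-period of the transfer ellipse is t = π√(a_t³/μ) = 60950 s.
The target's mean motion on its circular orbit is ω₂ = √(μ/r₂³) = 2.4354×10^-5 rad/s.
Angle swept by the target during transfer: ω₂·t = 1.4844 rad = 85.05°.
Arrival is 180° from departure on the ellipse, so φ = 180° − 85.05° = 94.95°.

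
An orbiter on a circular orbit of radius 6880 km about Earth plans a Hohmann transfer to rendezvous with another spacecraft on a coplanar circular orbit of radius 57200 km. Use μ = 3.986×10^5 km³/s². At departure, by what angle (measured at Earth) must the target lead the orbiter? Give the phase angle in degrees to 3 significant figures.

φ = 105°

Transfer-ellipse semi-major axis a_t = (r₁ + r₂)/2 = (6880 + 57200)/2 = 32040 km.
Transfer time t = π√(a_t³/μ) = 28540 s.
The target's mean motion on its circular orbit is ω₂ = √(μ/r₂³) = 4.615×10^-5 rad/s.
Angle swept by the target during transfer: ω₂·t = 1.317 rad = 75.46°.
Arrival is 180° from departure on the ellipse, so φ = 180° − 75.46° = 105°.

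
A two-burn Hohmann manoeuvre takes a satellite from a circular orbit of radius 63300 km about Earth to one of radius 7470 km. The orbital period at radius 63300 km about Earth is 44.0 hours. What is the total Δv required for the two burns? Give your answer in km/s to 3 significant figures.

From Kepler's third law T² = 4π²r³/μ at r = 63300 km, T = 44.0 hours = 44.0 × 3600 s = 1.584×10^5 s: μ = 4π²r³/T² = 3.99081×10^5 km³/s².
Semi-major axis of the transfer orbit: a_t = (63300 + 7470)/2 = 35385 km.
Circular speed at r₁: v₁ = √(μ/r₁) = √(3.99081×10^5/63300) = 2.511 km/s.
Transfer-orbit speed at r₁ (v² = μ(2/r − 1/a)): v_a = √[μ(2/r₁ − 1/a_t)] = 1.154 km/s.
First burn Δv₁ = |v_a − v₁| = 1.357 km/s.
Circular speed at r₂: v₂ = √(μ/r₂) = 7.309 km/s.
Transfer-orbit speed at r₂: v_p = √[μ(2/r₂ − 1/a_t)] = 9.776 km/s.
Second burn Δv₂ = |v₂ − v_p| = 2.467 km/s.
Total Δv = Δv₁ + Δv₂ = 3.824 km/s.

Δv = 3.82 km/s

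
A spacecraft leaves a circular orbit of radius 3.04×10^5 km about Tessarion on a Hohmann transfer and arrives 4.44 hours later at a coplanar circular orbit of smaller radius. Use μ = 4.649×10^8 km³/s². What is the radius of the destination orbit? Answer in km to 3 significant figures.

r₂ = 1.54×10^5 km

Transfer time t = 4.44 hours = 15984 s, and t = π√(a_t³/μ).
So a_t = (μ t²/π²)^(1/3) = (4.649×10^8 × (15984)² / π²)^(1/3) = 2.2916×10^5 km.
Since a_t = (r₁ + r₂)/2, r₂ = 2a_t − r₁ = 2×2.2916×10^5 − 3.040×10^5 = 1.5432×10^5 km.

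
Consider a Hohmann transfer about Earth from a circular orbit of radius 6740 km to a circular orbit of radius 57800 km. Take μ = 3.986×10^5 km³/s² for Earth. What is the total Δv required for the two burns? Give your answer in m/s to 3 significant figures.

The Hohmann ellipse has a_t = (r₁ + r₂)/2 = 32270 km.
Circular speed at r₁: v₁ = √(μ/r₁) = √(3.986×10^5/6740) = 7.6902 km/s.
On the transfer ellipse at r₁, vis-viva equation gives v_p = √[μ(2/r₁ − 1/a_t)] = 10.292 km/s.
First burn Δv₁ = |v_p − v₁| = 2.602 km/s.
At r₂, v₂ = √(μ/r₂) = 2.626 km/s.
Transfer-orbit speed at r₂: v_a = √[μ(2/r₂ − 1/a_t)] = 1.200 km/s.
Second burn Δv₂ = |v₂ − v_a| = 1.426 km/s.
Total Δv = Δv₁ + Δv₂ = 4.028 km/s.

Δv = 4030 m/s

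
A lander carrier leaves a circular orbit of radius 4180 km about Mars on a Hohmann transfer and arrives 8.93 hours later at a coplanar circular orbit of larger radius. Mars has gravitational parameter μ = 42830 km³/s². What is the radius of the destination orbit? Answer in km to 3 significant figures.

Transfer time t = 8.93 hours = 32148 s, and t = π√(a_t³/μ).
So a_t = (μ t²/π²)^(1/3) = (42830 × (32148)² / π²)^(1/3) = 16491 km.
Since a_t = (r₁ + r₂)/2, r₂ = 2a_t − r₁ = 2×16491 − 4180 = 28802 km.

r₂ = 28800 km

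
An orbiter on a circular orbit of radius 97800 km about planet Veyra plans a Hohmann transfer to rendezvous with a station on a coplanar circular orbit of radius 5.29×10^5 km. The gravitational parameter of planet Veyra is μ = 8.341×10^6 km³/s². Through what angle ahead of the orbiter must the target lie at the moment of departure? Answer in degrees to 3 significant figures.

φ = 97.9°

The Hohmann ellipse has a_t = (r₁ + r₂)/2 = 3.134×10^5 km.
The half-period of the transfer ellipse is t = π√(a_t³/μ) = 1.9085×10^5 s.
Target angular speed ω₂ = √(μ/r₂³) = 7.5063×10^-6 rad/s.
Angle swept by the target during transfer: ω₂·t = 1.4326 rad = 82.08°.
Arrival is 180° from departure on the ellipse, so φ = 180° − 82.08° = 97.9°.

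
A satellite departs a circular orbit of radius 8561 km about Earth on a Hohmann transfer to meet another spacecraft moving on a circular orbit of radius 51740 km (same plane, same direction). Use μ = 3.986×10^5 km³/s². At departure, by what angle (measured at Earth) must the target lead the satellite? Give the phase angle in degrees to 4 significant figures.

φ = 99.93°

The Hohmann ellipse has a_t = (r₁ + r₂)/2 = 30150.5 km.
The half-period of the transfer ellipse is t = π√(a_t³/μ) = 26051 s.
Target angular speed ω₂ = √(μ/r₂³) = 5.3645×10^-5 rad/s.
Angle swept by the target during transfer: ω₂·t = 1.3975 rad = 80.07°.
The satellite traverses 180° on the transfer ellipse, so the target must lead by 180° − 80.07° = 99.93°.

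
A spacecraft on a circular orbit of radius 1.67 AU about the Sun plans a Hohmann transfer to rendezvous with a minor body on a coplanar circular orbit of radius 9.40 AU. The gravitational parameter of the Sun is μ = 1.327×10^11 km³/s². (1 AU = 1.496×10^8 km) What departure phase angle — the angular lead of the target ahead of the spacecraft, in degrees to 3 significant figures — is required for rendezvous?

φ = 98.7°

In km: r₁ = 1.67 × 1.496×10^8 = 2.49832×10^8 km; r₂ = 9.40 × 1.496×10^8 = 1.40624×10^9 km.
Transfer-ellipse semi-major axis a_t = (r₁ + r₂)/2 = (2.49832×10^8 + 1.40624×10^9)/2 = 8.28036×10^8 km.
Transfer time t = π√(a_t³/μ) = 2.0549×10^8 s.
The target's mean motion on its circular orbit is ω₂ = √(μ/r₂³) = 6.9079×10^-9 rad/s.
Angle swept by the target during transfer: ω₂·t = 1.4195 rad = 81.33°.
Arrival is 180° from departure on the ellipse, so φ = 180° − 81.33° = 98.7°.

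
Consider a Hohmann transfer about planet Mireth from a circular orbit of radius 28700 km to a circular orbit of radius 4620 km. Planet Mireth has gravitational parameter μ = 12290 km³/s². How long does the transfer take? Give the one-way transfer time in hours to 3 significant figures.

t = 16.9 hours

The Hohmann ellipse has a_t = (r₁ + r₂)/2 = 16660 km.
Half the transfer-orbit period gives t = π√(a_t³/μ) = 60940 s.
Converting: 60940 s ÷ 3600 s/hour = 16.9 hours.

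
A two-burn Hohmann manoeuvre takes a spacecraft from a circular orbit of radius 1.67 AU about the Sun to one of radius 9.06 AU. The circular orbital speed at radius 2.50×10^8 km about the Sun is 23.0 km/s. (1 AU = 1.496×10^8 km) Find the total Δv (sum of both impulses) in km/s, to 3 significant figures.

Δv = 11.3 km/s

From the circular-orbit relation v² = μ/r at r = 2.50×10^8 km: μ = v²r = (23.0)² × 2.50×10^8 = 1.32250×10^11 km³/s².
In km: r₁ = 1.67 × 1.496×10^8 = 2.49832×10^8 km; r₂ = 9.06 × 1.496×10^8 = 1.355376×10^9 km.
Transfer-ellipse semi-major axis a_t = (r₁ + r₂)/2 = (2.49832×10^8 + 1.355376×10^9)/2 = 8.02604×10^8 km.
Circular speed at r₁: v₁ = √(μ/r₁) = √(1.32250×10^11/2.49832×10^8) = 23.008 km/s.
On the transfer ellipse at r₁, vis-viva equation gives v_p = √[μ(2/r₁ − 1/a_t)] = 29.899 km/s.
First burn Δv₁ = |v_p − v₁| = 6.891 km/s.
At r₂, v₂ = √(μ/r₂) = 9.878 km/s.
Transfer-orbit speed at r₂: v_a = √[μ(2/r₂ − 1/a_t)] = 5.511 km/s.
Second burn Δv₂ = |v₂ − v_a| = 4.367 km/s.
Total Δv = Δv₁ + Δv₂ = 11.26 km/s.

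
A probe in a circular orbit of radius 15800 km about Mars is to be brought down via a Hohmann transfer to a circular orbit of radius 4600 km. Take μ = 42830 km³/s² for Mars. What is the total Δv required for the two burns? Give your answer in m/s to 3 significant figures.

Δv = 1290 m/s

The Hohmann ellipse has a_t = (r₁ + r₂)/2 = 10200 km.
Circular speed at r₁: v₁ = √(μ/r₁) = √(42830/15800) = 1.64644 km/s.
On the transfer ellipse at r₁, vis-viva equation gives v_a = √[μ(2/r₁ − 1/a_t)] = 1.10567 km/s.
First burn Δv₁ = |v_a − v₁| = 0.5408 km/s.
Circular speed at r₂: v₂ = √(μ/r₂) = 3.05137 km/s.
Transfer-orbit speed at r₂: v_p = √[μ(2/r₂ − 1/a_t)] = 3.79773 km/s.
Second burn Δv₂ = |v₂ − v_p| = 0.7464 km/s.
Total Δv = Δv₁ + Δv₂ = 1.287 km/s.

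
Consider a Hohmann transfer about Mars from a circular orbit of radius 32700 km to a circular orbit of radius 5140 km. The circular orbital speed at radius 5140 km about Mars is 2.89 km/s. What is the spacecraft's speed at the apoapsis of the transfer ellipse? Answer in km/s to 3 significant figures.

From the circular-orbit relation v² = μ/r at r = 5140 km: μ = v²r = (2.89)² × 5140 = 42929.8 km³/s².
Semi-major axis of the transfer orbit: a_t = (32700 + 5140)/2 = 18920 km.
At apoapsis, r = 32700 km.
Applying v² = μ(2/r − 1/a_t): v = 0.5972 km/s.

v = 0.597 km/s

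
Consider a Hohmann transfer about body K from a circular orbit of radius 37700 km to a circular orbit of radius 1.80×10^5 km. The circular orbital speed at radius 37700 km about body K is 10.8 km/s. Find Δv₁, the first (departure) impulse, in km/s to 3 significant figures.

Δv₁ = 3.09 km/s

From the circular-orbit relation v² = μ/r at r = 37700 km: μ = v²r = (10.8)² × 37700 = 4.39733×10^6 km³/s².
Semi-major axis of the transfer orbit: a_t = (37700 + 1.800×10^5)/2 = 1.0885×10^5 km.
Circular speed at r = 37700 km: v_c = √(μ/r) = 10.800 km/s.
Transfer-orbit speed at the same r (vis-viva, a = a_t): v_t = √[μ(2/r − 1/a_t)] = 13.888 km/s.
Δv₁ = |v_t − v_c| = |13.888 − 10.800| = 3.088 km/s.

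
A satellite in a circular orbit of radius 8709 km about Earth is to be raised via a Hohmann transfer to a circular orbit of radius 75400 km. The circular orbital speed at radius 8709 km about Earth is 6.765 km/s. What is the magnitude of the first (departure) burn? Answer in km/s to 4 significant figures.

From the circular-orbit relation v² = μ/r at r = 8709 km: μ = v²r = (6.765)² × 8709 = 3.98569×10^5 km³/s².
Semi-major axis of the transfer orbit: a_t = (8709 + 75400)/2 = 42054.5 km.
On the circular orbit at r = 8709 km, v_c = √(μ/r) = 6.765 km/s.
Vis-viva on the transfer ellipse at r = 8709 km gives v_t = √[μ(2/r − 1/a_t)] = 9.058 km/s.
Δv₁ = |v_t − v_c| = |9.058 − 6.765| = 2.293 km/s.

Δv₁ = 2.293 km/s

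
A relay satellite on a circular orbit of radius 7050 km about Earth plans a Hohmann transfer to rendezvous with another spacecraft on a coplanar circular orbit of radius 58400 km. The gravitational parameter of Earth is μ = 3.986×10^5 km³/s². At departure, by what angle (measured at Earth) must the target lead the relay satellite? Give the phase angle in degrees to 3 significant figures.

The Hohmann ellipse has a_t = (r₁ + r₂)/2 = 32725 km.
Transfer time t = π√(a_t³/μ) = 29458 s.
Target angular speed ω₂ = √(μ/r₂³) = 4.4735×10^-5 rad/s.
Angle swept by the target during transfer: ω₂·t = 1.3178 rad = 75.504°.
Arrival is 180° from departure on the ellipse, so φ = 180° − 75.504° = 104°.

φ = 104°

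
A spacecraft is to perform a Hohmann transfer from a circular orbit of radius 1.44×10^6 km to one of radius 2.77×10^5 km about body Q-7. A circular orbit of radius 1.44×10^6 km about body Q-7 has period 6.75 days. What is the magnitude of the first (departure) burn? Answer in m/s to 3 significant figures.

From Kepler's third law T² = 4π²r³/μ at r = 1.44×10^6 km, T = 6.75 days = 6.75 × 86400 s = 5.832×10^5 s: μ = 4π²r³/T² = 3.46587×10^8 km³/s².
Transfer-ellipse semi-major axis a_t = (r₁ + r₂)/2 = (1.440×10^6 + 2.770×10^5)/2 = 8.585×10^5 km.
Circular speed at r = 1.440×10^6 km: v_c = √(μ/r) = 15.514 km/s.
Transfer-orbit speed at the same r (vis-viva, a = a_t): v_t = √[μ(2/r − 1/a_t)] = 8.8124 km/s.
Δv₁ = |v_t − v_c| = |8.8124 − 15.514| = 6.702 km/s.

Δv₁ = 6700 m/s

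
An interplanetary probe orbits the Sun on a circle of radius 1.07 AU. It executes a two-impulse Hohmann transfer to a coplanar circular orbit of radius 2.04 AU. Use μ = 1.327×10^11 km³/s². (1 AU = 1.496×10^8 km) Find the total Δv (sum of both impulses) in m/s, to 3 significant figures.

In km: r₁ = 1.07 × 1.496×10^8 = 1.60072×10^8 km; r₂ = 2.04 × 1.496×10^8 = 3.05184×10^8 km.
Semi-major axis of the transfer orbit: a_t = (1.60072×10^8 + 3.05184×10^8)/2 = 2.32628×10^8 km.
At r₁ the circular-orbit speed is v₁ = √(μ/r₁) = 28.792 km/s.
Transfer-orbit speed at r₁ (vis-viva equation): v_p = √[μ(2/r₁ − 1/a_t)] = 32.978 km/s.
First burn Δv₁ = |v_p − v₁| = 4.186 km/s.
Circular speed at r₂: v₂ = √(μ/r₂) = 20.852 km/s.
Transfer-orbit speed at r₂: v_a = √[μ(2/r₂ − 1/a_t)] = 17.297 km/s.
Second burn Δv₂ = |v₂ − v_a| = 3.555 km/s.
Total Δv = Δv₁ + Δv₂ = 7.741 km/s.

Δv = 7740 m/s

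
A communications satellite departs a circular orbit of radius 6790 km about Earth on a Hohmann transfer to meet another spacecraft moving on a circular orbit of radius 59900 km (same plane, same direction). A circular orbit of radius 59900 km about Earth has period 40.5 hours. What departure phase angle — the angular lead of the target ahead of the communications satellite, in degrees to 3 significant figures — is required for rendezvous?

From Kepler's third law T² = 4π²r³/μ at r = 59900 km, T = 40.5 hours = 40.5 × 3600 s = 1.458×10^5 s: μ = 4π²r³/T² = 3.99140×10^5 km³/s².
The Hohmann ellipse has a_t = (r₁ + r₂)/2 = 33345 km.
The half-period of the transfer ellipse is t = π√(a_t³/μ) = 30280 s.
Target angular speed ω₂ = √(μ/r₂³) = 4.309×10^-5 rad/s.
Angle swept by the target during transfer: ω₂·t = 1.3048 rad = 74.76°.
Arrival is 180° from departure on the ellipse, so φ = 180° − 74.76° = 105°.

φ = 105°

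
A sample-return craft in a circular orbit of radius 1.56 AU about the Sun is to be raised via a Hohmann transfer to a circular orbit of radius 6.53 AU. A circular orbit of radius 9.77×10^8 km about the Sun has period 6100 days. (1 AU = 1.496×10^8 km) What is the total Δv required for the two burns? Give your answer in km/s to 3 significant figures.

Δv = 10.9 km/s

From Kepler's third law T² = 4π²r³/μ at r = 9.77×10^8 km, T = 6100 days = 6100 × 86400 s = 5.2704×10^8 s: μ = 4π²r³/T² = 1.32543×10^11 km³/s².
In km: r₁ = 1.56 × 1.496×10^8 = 2.33376×10^8 km; r₂ = 6.53 × 1.496×10^8 = 9.76888×10^8 km.
The Hohmann ellipse has a_t = (r₁ + r₂)/2 = 6.05132×10^8 km.
Circular speed at r₁: v₁ = √(μ/r₁) = √(1.32543×10^11/2.33376×10^8) = 23.831 km/s.
Transfer-orbit speed at r₁ (v² = μ(2/r − 1/a)): v_p = √[μ(2/r₁ − 1/a_t)] = 30.279 km/s.
First burn Δv₁ = |v_p − v₁| = 6.448 km/s.
Circular speed at r₂: v₂ = √(μ/r₂) = 11.648 km/s.
Transfer-orbit speed at r₂: v_a = √[μ(2/r₂ − 1/a_t)] = 7.2337 km/s.
Second burn Δv₂ = |v₂ − v_a| = 4.414 km/s.
Δv = Δv₁ + Δv₂ = 6.448 + 4.414 = 10.86 km/s.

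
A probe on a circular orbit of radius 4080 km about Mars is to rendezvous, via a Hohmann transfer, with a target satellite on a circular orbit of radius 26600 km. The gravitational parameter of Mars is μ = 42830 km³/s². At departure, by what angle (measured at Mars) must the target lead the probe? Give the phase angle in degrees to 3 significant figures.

φ = 101°

Transfer-ellipse semi-major axis a_t = (r₁ + r₂)/2 = (4080 + 26600)/2 = 15340 km.
Transfer time t = π√(a_t³/μ) = 28841 s.
Target angular speed ω₂ = √(μ/r₂³) = 4.7704×10^-5 rad/s.
Angle swept by the target during transfer: ω₂·t = 1.3758 rad = 78.83°.
The probe traverses 180° on the transfer ellipse, so the target must lead by 180° − 78.83° = 101°.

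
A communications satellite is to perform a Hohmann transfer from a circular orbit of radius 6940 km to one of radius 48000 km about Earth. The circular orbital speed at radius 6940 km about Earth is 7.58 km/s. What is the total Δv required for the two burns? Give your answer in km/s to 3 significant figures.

From the circular-orbit relation v² = μ/r at r = 6940 km: μ = v²r = (7.58)² × 6940 = 3.98747×10^5 km³/s².
Semi-major axis of the transfer orbit: a_t = (6940 + 48000)/2 = 27470 km.
At r₁ the circular-orbit speed is v₁ = √(μ/r₁) = 7.58000 km/s.
On the transfer ellipse at r₁, vis-viva equation gives v_p = √[μ(2/r₁ − 1/a_t)] = 10.0198 km/s.
First burn Δv₁ = |v_p − v₁| = 2.4398 km/s.
Circular speed at r₂: v₂ = √(μ/r₂) = 2.8822 km/s.
Transfer-orbit speed at r₂: v_a = √[μ(2/r₂ − 1/a_t)] = 1.4487 km/s.
Second burn Δv₂ = |v₂ − v_a| = 1.4335 km/s.
Total Δv = Δv₁ + Δv₂ = 3.873 km/s.

Δv = 3.87 km/s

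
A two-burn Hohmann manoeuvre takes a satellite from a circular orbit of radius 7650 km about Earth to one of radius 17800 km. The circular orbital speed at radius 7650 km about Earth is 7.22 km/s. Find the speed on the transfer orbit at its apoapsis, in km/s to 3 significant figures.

From the circular-orbit relation v² = μ/r at r = 7650 km: μ = v²r = (7.22)² × 7650 = 3.98782×10^5 km³/s².
Semi-major axis of the transfer orbit: a_t = (7650 + 17800)/2 = 12725 km.
At apoapsis, r = 17800 km.
Vis-viva: v = √[μ(2/r − 1/a_t)] = √[3.98782×10^5 × (2/17800 − 1/12725)] = 3.670 km/s.

v = 3.67 km/s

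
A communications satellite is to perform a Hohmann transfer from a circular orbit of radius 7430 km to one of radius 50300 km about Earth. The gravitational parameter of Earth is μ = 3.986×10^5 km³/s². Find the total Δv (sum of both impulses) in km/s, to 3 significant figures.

Δv = 3.73 km/s

Semi-major axis of the transfer orbit: a_t = (7430 + 50300)/2 = 28865 km.
Circular speed at r₁: v₁ = √(μ/r₁) = √(3.986×10^5/7430) = 7.3244 km/s.
On the transfer ellipse at r₁, vis-viva gives v_p = √[μ(2/r₁ − 1/a_t)] = 9.6688 km/s.
First burn Δv₁ = |v_p − v₁| = 2.344 km/s.
Circular speed at r₂: v₂ = √(μ/r₂) = 2.815 km/s.
Transfer-orbit speed at r₂: v_a = √[μ(2/r₂ − 1/a_t)] = 1.428 km/s.
Second burn Δv₂ = |v₂ − v_a| = 1.387 km/s.
Total Δv = Δv₁ + Δv₂ = 3.731 km/s.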